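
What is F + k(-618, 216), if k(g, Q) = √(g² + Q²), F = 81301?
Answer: 81301 + 6*√11905 ≈ 81956.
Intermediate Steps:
k(g, Q) = √(Q² + g²)
F + k(-618, 216) = 81301 + √(216² + (-618)²) = 81301 + √(46656 + 381924) = 81301 + √428580 = 81301 + 6*√11905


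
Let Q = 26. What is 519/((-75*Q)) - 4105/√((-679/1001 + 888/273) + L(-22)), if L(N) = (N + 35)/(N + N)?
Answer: -173/650 - 1642*√365365/365 ≈ -2719.5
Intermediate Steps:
L(N) = (35 + N)/(2*N) (L(N) = (35 + N)/((2*N)) = (35 + N)*(1/(2*N)) = (35 + N)/(2*N))
519/((-75*Q)) - 4105/√((-679/1001 + 888/273) + L(-22)) = 519/((-75*26)) - 4105/√((-679/1001 + 888/273) + (½)*(35 - 22)/(-22)) = 519/(-1950) - 4105/√((-679*1/1001 + 888*(1/273)) + (½)*(-1/22)*13) = 519*(-1/1950) - 4105/√((-97/143 + 296/91) - 13/44) = -173/650 - 4105/√(2577/1001 - 13/44) = -173/650 - 4105*2*√365365/1825 = -173/650 - 1642*√365365/365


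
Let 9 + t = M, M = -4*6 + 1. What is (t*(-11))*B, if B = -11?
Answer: -3872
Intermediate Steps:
M = -23 (M = -24 + 1 = -23)
t = -32 (t = -9 - 23 = -32)
(t*(-11))*B = -32*(-11)*(-11) = 352*(-11) = -3872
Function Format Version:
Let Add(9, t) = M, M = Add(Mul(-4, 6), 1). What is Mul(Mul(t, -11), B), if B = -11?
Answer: -3872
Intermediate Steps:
M = -23 (M = Add(-24, 1) = -23)
t = -32 (t = Add(-9, -23) = -32)
Mul(Mul(t, -11), B) = Mul(Mul(-32, -11), -11) = Mul(352, -11) = -3872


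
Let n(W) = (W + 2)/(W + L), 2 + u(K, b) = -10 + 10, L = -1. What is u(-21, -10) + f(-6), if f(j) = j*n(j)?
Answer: -38/7 ≈ -5.4286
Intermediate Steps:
u(K, b) = -2 (u(K, b) = -2 + (-10 + 10) = -2 + 0 = -2)
n(W) = (2 + W)/(-1 + W) (n(W) = (W + 2)/(W - 1) = (2 + W)/(-1 + W))
f(j) = j*(2 + j)/(-1 + j) (f(j) = j*((2 + j)/(-1 + j)) = j*(2 + j)/(-1 + j))
u(-21, -10) + f(-6) = -2 - 6*(2 - 6)/(-1 - 6) = -2 - 6*(-4)/(-7) = -2 - 6*(-⅐)*(-4) = -2 - 24/7 = -38/7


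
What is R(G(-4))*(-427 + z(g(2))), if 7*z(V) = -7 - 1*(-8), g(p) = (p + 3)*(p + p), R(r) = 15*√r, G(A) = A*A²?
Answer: -358560*I/7 ≈ -51223.0*I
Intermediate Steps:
G(A) = A³
g(p) = 2*p*(3 + p) (g(p) = (3 + p)*(2*p) = 2*p*(3 + p))
z(V) = ⅐ (z(V) = (-7 - 1*(-8))/7 = (-7 + 8)/7 = (⅐)*1 = ⅐)
R(G(-4))*(-427 + z(g(2))) = (15*√((-4)³))*(-427 + ⅐) = (15*√(-64))*(-2988/7) = (15*(8*I))*(-2988/7) = (120*I)*(-2988/7) = -358560*I/7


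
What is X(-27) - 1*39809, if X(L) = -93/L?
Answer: -358250/9 ≈ -39806.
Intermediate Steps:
X(-27) - 1*39809 = -93/(-27) - 1*39809 = -93*(-1/27) - 39809 = 31/9 - 39809 = -358250/9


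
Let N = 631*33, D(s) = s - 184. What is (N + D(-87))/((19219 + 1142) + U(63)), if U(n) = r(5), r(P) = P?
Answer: 10276/10183 ≈ 1.0091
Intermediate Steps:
U(n) = 5
D(s) = -184 + s
N = 20823
(N + D(-87))/((19219 + 1142) + U(63)) = (20823 + (-184 - 87))/((19219 + 1142) + 5) = (20823 - 271)/(20361 + 5) = 20552/20366 = 20552*(1/20366) = 10276/10183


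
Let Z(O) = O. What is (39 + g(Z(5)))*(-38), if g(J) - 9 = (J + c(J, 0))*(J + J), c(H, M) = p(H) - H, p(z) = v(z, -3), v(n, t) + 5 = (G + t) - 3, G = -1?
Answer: 2736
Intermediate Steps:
v(n, t) = -9 + t (v(n, t) = -5 + ((-1 + t) - 3) = -5 + (-4 + t) = -9 + t)
p(z) = -12 (p(z) = -9 - 3 = -12)
c(H, M) = -12 - H
g(J) = 9 - 24*J (g(J) = 9 + (J + (-12 - J))*(J + J) = 9 - 24*J)
(39 + g(Z(5)))*(-38) = (39 + (9 - 24*5))*(-38) = (39 + (9 - 120))*(-38) = (39 - 111)*(-38) = -72*(-38) = 2736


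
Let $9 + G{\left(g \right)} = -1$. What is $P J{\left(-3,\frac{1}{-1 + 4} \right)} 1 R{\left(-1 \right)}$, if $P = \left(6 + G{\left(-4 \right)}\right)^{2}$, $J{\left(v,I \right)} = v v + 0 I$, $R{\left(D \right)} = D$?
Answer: $-144$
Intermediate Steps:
$G{\left(g \right)} = -10$ ($G{\left(g \right)} = -9 - 1 = -10$)
$J{\left(v,I \right)} = v^{2}$ ($J{\left(v,I \right)} = v^{2} + 0 = v^{2}$)
$P = 16$ ($P = \left(6 - 10\right)^{2} = \left(-4\right)^{2} = 16$)
$P J{\left(-3,\frac{1}{-1 + 4} \right)} 1 R{\left(-1 \right)} = 16 \left(-3\right)^{2} \cdot 1 \left(-1\right) = 16 \cdot 9 \cdot 1 \left(-1\right) = 16 \cdot 9 \left(-1\right) = 16 \left(-9\right) = -144$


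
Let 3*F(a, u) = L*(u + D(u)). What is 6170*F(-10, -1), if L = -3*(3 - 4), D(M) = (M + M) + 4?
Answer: 6170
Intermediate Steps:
D(M) = 4 + 2*M (D(M) = 2*M + 4 = 4 + 2*M)
L = 3 (L = -3*(-1) = 3)
F(a, u) = 4 + 3*u (F(a, u) = (3*(u + (4 + 2*u)))/3 = (3*(4 + 3*u))/3 = (12 + 9*u)/3 = 4 + 3*u)
6170*F(-10, -1) = 6170*(4 + 3*(-1)) = 6170*(4 - 3) = 6170*1 = 6170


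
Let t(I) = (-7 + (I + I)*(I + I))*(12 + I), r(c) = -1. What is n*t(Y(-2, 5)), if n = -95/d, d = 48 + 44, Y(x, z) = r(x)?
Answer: 3135/92 ≈ 34.076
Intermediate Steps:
Y(x, z) = -1
d = 92
n = -95/92 ≈ -1.0326
t(I) = (-7 + 4*I**2)*(12 + I) (t(I) = (-7 + (2*I)*(2*I))*(12 + I) = (-7 + 4*I**2)*(12 + I))
n*t(Y(-2, 5)) = -95*(-84 - 7*(-1) + 4*(-1)**3 + 48*(-1)**2)/92 = -95*(-84 + 7 + 4*(-1) + 48*1)/92 = -95*(-84 + 7 - 4 + 48)/92 = -95/92*(-33) = 3135/92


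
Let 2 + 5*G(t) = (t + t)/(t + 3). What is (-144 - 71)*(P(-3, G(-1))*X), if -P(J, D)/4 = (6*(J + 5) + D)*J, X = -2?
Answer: 58824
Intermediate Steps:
G(t) = -2/5 + 2*t/(5*(3 + t)) (G(t) = -2/5 + ((t + t)/(t + 3))/5 = -2/5 + ((2*t)/(3 + t))/5 = -2/5 + (2*t/(3 + t))/5 = -2/5 + 2*t/(5*(3 + t)))
P(J, D) = -4*J*(30 + D + 6*J) (P(J, D) = -4*(6*(J + 5) + D)*J = -4*(6*(5 + J) + D)*J = -4*((30 + 6*J) + D)*J = -4*(30 + D + 6*J)*J = -4*J*(30 + D + 6*J))
(-144 - 71)*(P(-3, G(-1))*X) = (-144 - 71)*(-4*(-3)*(30 - 6/(15 + 5*(-1)) + 6*(-3))*(-2)) = -215*(-4*(-3)*(30 - 6/(15 - 5) - 18))*(-2) = -215*(-4*(-3)*(30 - 6/10 - 18))*(-2) = -215*(-4*(-3)*(30 - 6*1/10 - 18))*(-2) = -215*(-4*(-3)*(30 - 3/5 - 18))*(-2) = -215*(-4*(-3)*57/5)*(-2) = -29412*(-2) = -215*(-1368/5) = 58824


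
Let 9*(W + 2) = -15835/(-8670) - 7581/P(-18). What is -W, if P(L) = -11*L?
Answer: 19237/3179 ≈ 6.0513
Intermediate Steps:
W = -19237/3179 (W = -2 + (-15835/(-8670) - 7581/((-11*(-18))))/9 = -2 + (-15835*(-1/8670) - 7581/198)/9 = -2 + (3167/1734 - 7581*1/198)/9 = -2 + (3167/1734 - 2527/66)/9 = -2 + (⅑)*(-115911/3179) = -2 - 12879/3179 = -19237/3179 ≈ -6.0513)
-W = -1*(-19237/3179) = 19237/3179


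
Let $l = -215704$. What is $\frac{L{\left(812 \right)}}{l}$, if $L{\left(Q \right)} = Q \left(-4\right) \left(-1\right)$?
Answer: $- \frac{406}{26963} \approx -0.015058$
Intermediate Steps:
$L{\left(Q \right)} = 4 Q$ ($L{\left(Q \right)} = - 4 Q \left(-1\right) = 4 Q$)
$\frac{L{\left(812 \right)}}{l} = \frac{4 \cdot 812}{-215704} = 3248 \left(- \frac{1}{215704}\right) = - \frac{406}{26963}$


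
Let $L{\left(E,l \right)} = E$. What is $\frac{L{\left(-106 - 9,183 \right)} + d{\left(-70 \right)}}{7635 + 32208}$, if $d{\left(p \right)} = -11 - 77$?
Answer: $- \frac{203}{39843} \approx -0.005095$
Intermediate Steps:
$d{\left(p \right)} = -88$
$\frac{L{\left(-106 - 9,183 \right)} + d{\left(-70 \right)}}{7635 + 32208} = \frac{\left(-106 - 9\right) - 88}{7635 + 32208} = \frac{-115 - 88}{39843} = \left(-203\right) \frac{1}{39843} = - \frac{203}{39843}$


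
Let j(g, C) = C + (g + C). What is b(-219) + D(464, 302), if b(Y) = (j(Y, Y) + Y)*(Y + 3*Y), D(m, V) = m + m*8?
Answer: 771552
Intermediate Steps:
j(g, C) = g + 2*C (j(g, C) = C + (C + g) = g + 2*C)
D(m, V) = 9*m (D(m, V) = m + 8*m = 9*m)
b(Y) = 16*Y² (b(Y) = ((Y + 2*Y) + Y)*(Y + 3*Y) = (3*Y + Y)*(4*Y) = (4*Y)*(4*Y) = 16*Y²)
b(-219) + D(464, 302) = 16*(-219)² + 9*464 = 16*47961 + 4176 = 767376 + 4176 = 771552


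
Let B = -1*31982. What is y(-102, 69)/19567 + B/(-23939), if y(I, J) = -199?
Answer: 621027933/468414413 ≈ 1.3258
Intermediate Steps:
B = -31982
y(-102, 69)/19567 + B/(-23939) = -199/19567 - 31982/(-23939) = -199*1/19567 - 31982*(-1/23939) = -199/19567 + 31982/23939 = 621027933/468414413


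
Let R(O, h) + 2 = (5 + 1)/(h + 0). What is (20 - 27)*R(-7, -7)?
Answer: 20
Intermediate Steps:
R(O, h) = -2 + 6/h (R(O, h) = -2 + (5 + 1)/(h + 0) = -2 + 6/h)
(20 - 27)*R(-7, -7) = (20 - 27)*(-2 + 6/(-7)) = -7*(-2 + 6*(-⅐)) = -7*(-2 - 6/7) = -7*(-20/7) = 20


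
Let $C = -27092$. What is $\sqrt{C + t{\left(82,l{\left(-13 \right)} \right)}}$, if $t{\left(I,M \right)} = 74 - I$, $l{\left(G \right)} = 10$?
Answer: $10 i \sqrt{271} \approx 164.62 i$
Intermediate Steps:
$\sqrt{C + t{\left(82,l{\left(-13 \right)} \right)}} = \sqrt{-27092 + \left(74 - 82\right)} = \sqrt{-27092 - 8} = \sqrt{-27100} = 10 i \sqrt{271}$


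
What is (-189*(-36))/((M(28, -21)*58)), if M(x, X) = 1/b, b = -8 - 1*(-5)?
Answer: -10206/29 ≈ -351.93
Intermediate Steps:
b = -3 (b = -8 + 5 = -3)
M(x, X) = -1/3 (M(x, X) = 1/(-3) = 1*(-1/3) = -1/3)
(-189*(-36))/((M(28, -21)*58)) = (-189*(-36))/((-1/3*58)) = 6804/(-58/3) = 6804*(-3/58) = -10206/29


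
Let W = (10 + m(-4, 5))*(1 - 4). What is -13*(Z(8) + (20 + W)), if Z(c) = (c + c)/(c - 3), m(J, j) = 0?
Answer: 442/5 ≈ 88.400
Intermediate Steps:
Z(c) = 2*c/(-3 + c) (Z(c) = (2*c)/(-3 + c) = 2*c/(-3 + c))
W = -30 (W = (10 + 0)*(1 - 4) = 10*(-3) = -30)
-13*(Z(8) + (20 + W)) = -13*(2*8/(-3 + 8) + (20 - 30)) = -13*(2*8/5 - 10) = -13*(2*8*(⅕) - 10) = -13*(16/5 - 10) = -13*(-34/5) = 442/5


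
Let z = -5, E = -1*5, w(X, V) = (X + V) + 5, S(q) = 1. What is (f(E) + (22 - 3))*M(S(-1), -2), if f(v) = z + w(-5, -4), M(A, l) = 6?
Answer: 60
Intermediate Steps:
w(X, V) = 5 + V + X (w(X, V) = (V + X) + 5 = 5 + V + X)
E = -5
f(v) = -9 (f(v) = -5 + (5 - 4 - 5) = -5 - 4 = -9)
(f(E) + (22 - 3))*M(S(-1), -2) = (-9 + (22 - 3))*6 = (-9 + 19)*6 = 10*6 = 60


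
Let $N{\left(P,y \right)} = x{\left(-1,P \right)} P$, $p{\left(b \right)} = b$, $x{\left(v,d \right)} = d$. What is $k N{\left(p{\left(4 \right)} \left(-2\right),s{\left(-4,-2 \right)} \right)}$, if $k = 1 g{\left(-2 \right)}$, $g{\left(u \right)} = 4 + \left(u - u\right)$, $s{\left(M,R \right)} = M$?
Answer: $256$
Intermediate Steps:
$N{\left(P,y \right)} = P^{2}$ ($N{\left(P,y \right)} = P P = P^{2}$)
$g{\left(u \right)} = 4$ ($g{\left(u \right)} = 4 + 0 = 4$)
$k = 4$ ($k = 1 \cdot 4 = 4$)
$k N{\left(p{\left(4 \right)} \left(-2\right),s{\left(-4,-2 \right)} \right)} = 4 \left(4 \left(-2\right)\right)^{2} = 4 \left(-8\right)^{2} = 4 \cdot 64 = 256$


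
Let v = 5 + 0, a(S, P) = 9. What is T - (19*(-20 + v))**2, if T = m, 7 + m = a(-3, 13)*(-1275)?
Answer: -92707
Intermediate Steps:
v = 5
m = -11482 (m = -7 + 9*(-1275) = -7 - 11475 = -11482)
T = -11482
T - (19*(-20 + v))**2 = -11482 - (19*(-20 + 5))**2 = -11482 - (19*(-15))**2 = -11482 - 1*(-285)**2 = -11482 - 1*81225 = -11482 - 81225 = -92707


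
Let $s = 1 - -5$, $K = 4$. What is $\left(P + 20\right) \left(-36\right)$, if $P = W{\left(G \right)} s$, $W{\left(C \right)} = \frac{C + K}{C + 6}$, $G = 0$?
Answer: $-864$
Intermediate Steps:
$s = 6$ ($s = 1 + 5 = 6$)
$W{\left(C \right)} = \frac{4 + C}{6 + C}$ ($W{\left(C \right)} = \frac{C + 4}{C + 6} = \frac{4 + C}{6 + C}$)
$P = 4$ ($P = \frac{4 + 0}{6 + 0} \cdot 6 = \frac{1}{6} \cdot 4 \cdot 6 = \frac{2}{3} \cdot 6 = 4$)
$\left(P + 20\right) \left(-36\right) = \left(4 + 20\right) \left(-36\right) = 24 \left(-36\right) = -864$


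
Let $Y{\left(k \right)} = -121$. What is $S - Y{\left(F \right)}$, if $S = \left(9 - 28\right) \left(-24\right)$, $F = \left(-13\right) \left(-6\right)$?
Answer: $577$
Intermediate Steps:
$F = 78$
$S = 456$ ($S = \left(-19\right) \left(-24\right) = 456$)
$S - Y{\left(F \right)} = 456 - -121 = 456 + 121 = 577$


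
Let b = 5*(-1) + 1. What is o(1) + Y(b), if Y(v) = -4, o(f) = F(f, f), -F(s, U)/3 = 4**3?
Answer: -196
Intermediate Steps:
F(s, U) = -192 (F(s, U) = -3*4**3 = -3*64 = -192)
o(f) = -192
b = -4 (b = -5 + 1 = -4)
o(1) + Y(b) = -192 - 4 = -196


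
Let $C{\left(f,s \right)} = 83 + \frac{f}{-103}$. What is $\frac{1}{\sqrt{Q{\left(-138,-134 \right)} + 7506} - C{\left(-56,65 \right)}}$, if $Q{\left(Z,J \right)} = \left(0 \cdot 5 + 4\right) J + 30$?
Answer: $\frac{177263}{43395} + \frac{21218 \sqrt{70}}{43395} \approx 8.1757$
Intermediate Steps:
$Q{\left(Z,J \right)} = 30 + 4 J$ ($Q{\left(Z,J \right)} = \left(0 + 4\right) J + 30 = 4 J + 30 = 30 + 4 J$)
$C{\left(f,s \right)} = 83 - \frac{f}{103}$ ($C{\left(f,s \right)} = 83 + f \left(- \frac{1}{103}\right) = 83 - \frac{f}{103}$)
$\frac{1}{\sqrt{Q{\left(-138,-134 \right)} + 7506} - C{\left(-56,65 \right)}} = \frac{1}{\sqrt{\left(30 + 4 \left(-134\right)\right) + 7506} - \left(83 - - \frac{56}{103}\right)} = \frac{1}{\sqrt{\left(30 - 536\right) + 7506} - \left(83 + \frac{56}{103}\right)} = \frac{1}{\sqrt{-506 + 7506} - \frac{8605}{103}} = \frac{1}{\sqrt{7000} - \frac{8605}{103}} = \frac{1}{10 \sqrt{70} - \frac{8605}{103}} = \frac{1}{- \frac{8605}{103} + 10 \sqrt{70}}$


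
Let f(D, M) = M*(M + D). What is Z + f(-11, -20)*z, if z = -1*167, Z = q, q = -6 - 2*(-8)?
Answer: -103530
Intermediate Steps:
f(D, M) = M*(D + M)
q = 10 (q = -6 + 16 = 10)
Z = 10
z = -167
Z + f(-11, -20)*z = 10 - 20*(-11 - 20)*(-167) = 10 - 20*(-31)*(-167) = 10 + 620*(-167) = 10 - 103540 = -103530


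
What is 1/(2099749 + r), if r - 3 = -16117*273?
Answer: -1/2300189 ≈ -4.3475e-7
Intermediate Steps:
r = -4399938 (r = 3 - 16117*273 = 3 - 4399941 = -4399938)
1/(2099749 + r) = 1/(2099749 - 4399938) = 1/(-2300189) = -1/2300189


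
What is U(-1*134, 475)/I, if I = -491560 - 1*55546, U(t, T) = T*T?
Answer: -225625/547106 ≈ -0.41240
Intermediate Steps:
U(t, T) = T²
I = -547106 (I = -491560 - 55546 = -547106)
U(-1*134, 475)/I = 475²/(-547106) = 225625*(-1/547106) = -225625/547106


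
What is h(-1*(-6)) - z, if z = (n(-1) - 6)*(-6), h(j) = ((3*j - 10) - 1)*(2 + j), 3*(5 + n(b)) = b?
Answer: -12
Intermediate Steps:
n(b) = -5 + b/3
h(j) = (-11 + 3*j)*(2 + j) (h(j) = ((-10 + 3*j) - 1)*(2 + j) = (-11 + 3*j)*(2 + j))
z = 68 (z = ((-5 + (⅓)*(-1)) - 6)*(-6) = ((-5 - ⅓) - 6)*(-6) = (-16/3 - 6)*(-6) = -34/3*(-6) = 68)
h(-1*(-6)) - z = (-22 - (-5)*(-6) + 3*(-1*(-6))²) - 1*68 = (-22 - 5*6 + 3*6²) - 68 = (-22 - 30 + 3*36) - 68 = (-22 - 30 + 108) - 68 = 56 - 68 = -12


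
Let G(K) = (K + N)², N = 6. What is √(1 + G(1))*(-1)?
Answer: -5*√2 ≈ -7.0711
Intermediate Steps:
G(K) = (6 + K)² (G(K) = (K + 6)² = (6 + K)²)
√(1 + G(1))*(-1) = √(1 + (6 + 1)²)*(-1) = √(1 + 7²)*(-1) = √(1 + 49)*(-1) = √50*(-1) = (5*√2)*(-1) = -5*√2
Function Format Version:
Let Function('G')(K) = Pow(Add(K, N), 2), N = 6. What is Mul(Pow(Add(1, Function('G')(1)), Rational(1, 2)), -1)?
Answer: Mul(-5, Pow(2, Rational(1, 2))) ≈ -7.0711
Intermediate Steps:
Function('G')(K) = Pow(Add(6, K), 2) (Function('G')(K) = Pow(Add(K, 6), 2) = Pow(Add(6, K), 2))
Mul(Pow(Add(1, Function('G')(1)), Rational(1, 2)), -1) = Mul(Pow(Add(1, Pow(Add(6, 1), 2)), Rational(1, 2)), -1) = Mul(Pow(Add(1, Pow(7, 2)), Rational(1, 2)), -1) = Mul(Pow(Add(1, 49), Rational(1, 2)), -1) = Mul(Pow(50, Rational(1, 2)), -1) = Mul(Mul(5, Pow(2, Rational(1, 2))), -1) = Mul(-5, Pow(2, Rational(1, 2)))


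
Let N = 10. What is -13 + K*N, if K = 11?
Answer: 97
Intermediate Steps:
-13 + K*N = -13 + 11*10 = -13 + 110 = 97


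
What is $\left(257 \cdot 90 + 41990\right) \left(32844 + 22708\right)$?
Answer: $3617546240$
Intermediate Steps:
$\left(257 \cdot 90 + 41990\right) \left(32844 + 22708\right) = \left(23130 + 41990\right) 55552 = 65120 \cdot 55552 = 3617546240$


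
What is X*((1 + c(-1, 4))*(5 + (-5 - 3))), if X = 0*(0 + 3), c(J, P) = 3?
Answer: 0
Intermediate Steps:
X = 0 (X = 0*3 = 0)
X*((1 + c(-1, 4))*(5 + (-5 - 3))) = 0*((1 + 3)*(5 + (-5 - 3))) = 0*(4*(5 - 8)) = 0*(4*(-3)) = 0*(-12) = 0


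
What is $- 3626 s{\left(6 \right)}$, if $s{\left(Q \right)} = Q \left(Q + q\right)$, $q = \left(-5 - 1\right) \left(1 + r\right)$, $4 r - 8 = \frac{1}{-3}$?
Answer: $250194$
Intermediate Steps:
$r = \frac{23}{12}$ ($r = 2 + \frac{1}{4 \left(-3\right)} = 2 + \frac{1}{4} \left(- \frac{1}{3}\right) = 2 - \frac{1}{12} = \frac{23}{12} \approx 1.9167$)
$q = - \frac{35}{2}$ ($q = \left(-5 - 1\right) \left(1 + \frac{23}{12}\right) = \left(-6\right) \frac{35}{12} = - \frac{35}{2} \approx -17.5$)
$s{\left(Q \right)} = Q \left(- \frac{35}{2} + Q\right)$ ($s{\left(Q \right)} = Q \left(Q - \frac{35}{2}\right) = Q \left(- \frac{35}{2} + Q\right)$)
$- 3626 s{\left(6 \right)} = - 3626 \cdot \frac{1}{2} \cdot 6 \left(-35 + 2 \cdot 6\right) = - 3626 \cdot \frac{1}{2} \cdot 6 \left(-35 + 12\right) = - 3626 \cdot \frac{1}{2} \cdot 6 \left(-23\right) = \left(-3626\right) \left(-69\right) = 250194$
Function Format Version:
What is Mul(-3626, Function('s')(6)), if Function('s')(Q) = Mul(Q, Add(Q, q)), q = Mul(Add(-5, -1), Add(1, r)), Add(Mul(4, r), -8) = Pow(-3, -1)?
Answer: 250194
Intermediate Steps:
r = Rational(23, 12) (r = Add(2, Mul(Rational(1, 4), Pow(-3, -1))) = Add(2, Mul(Rational(1, 4), Rational(-1, 3))) = Add(2, Rational(-1, 12)) = Rational(23, 12) ≈ 1.9167)
q = Rational(-35, 2) (q = Mul(Add(-5, -1), Add(1, Rational(23, 12))) = Mul(-6, Rational(35, 12)) = Rational(-35, 2) ≈ -17.500)
Function('s')(Q) = Mul(Q, Add(Rational(-35, 2), Q)) (Function('s')(Q) = Mul(Q, Add(Q, Rational(-35, 2))) = Mul(Q, Add(Rational(-35, 2), Q)))
Mul(-3626, Function('s')(6)) = Mul(-3626, Mul(Rational(1, 2), 6, Add(-35, Mul(2, 6)))) = Mul(-3626, Mul(Rational(1, 2), 6, Add(-35, 12))) = Mul(-3626, Mul(Rational(1, 2), 6, -23)) = Mul(-3626, -69) = 250194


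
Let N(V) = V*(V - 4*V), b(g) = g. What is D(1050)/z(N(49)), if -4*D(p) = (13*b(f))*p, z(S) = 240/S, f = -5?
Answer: -16386825/32 ≈ -5.1209e+5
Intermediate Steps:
N(V) = -3*V² (N(V) = V*(-3*V) = -3*V²)
D(p) = 65*p/4 (D(p) = -13*(-5)*p/4 = -(-65)*p/4 = 65*p/4)
D(1050)/z(N(49)) = ((65/4)*1050)/((240/((-3*49²)))) = 34125/(2*((240/((-3*2401))))) = 34125/(2*((240/(-7203)))) = 34125/(2*((240*(-1/7203)))) = 34125/(2*(-80/2401)) = (34125/2)*(-2401/80) = -16386825/32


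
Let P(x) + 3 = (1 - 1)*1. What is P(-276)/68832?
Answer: -1/22944 ≈ -4.3584e-5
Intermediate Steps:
P(x) = -3 (P(x) = -3 + (1 - 1)*1 = -3 + 0*1 = -3 + 0 = -3)
P(-276)/68832 = -3/68832 = -3*1/68832 = -1/22944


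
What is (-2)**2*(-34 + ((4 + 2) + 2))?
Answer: -104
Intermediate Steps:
(-2)**2*(-34 + ((4 + 2) + 2)) = 4*(-34 + (6 + 2)) = 4*(-34 + 8) = 4*(-26) = -104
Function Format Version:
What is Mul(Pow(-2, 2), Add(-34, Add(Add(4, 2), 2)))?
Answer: -104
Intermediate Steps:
Mul(Pow(-2, 2), Add(-34, Add(Add(4, 2), 2))) = Mul(4, Add(-34, Add(6, 2))) = Mul(4, Add(-34, 8)) = Mul(4, -26) = -104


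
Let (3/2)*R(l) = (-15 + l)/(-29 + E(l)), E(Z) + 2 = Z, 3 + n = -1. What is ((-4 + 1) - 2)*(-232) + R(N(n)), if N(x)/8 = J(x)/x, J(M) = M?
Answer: 80054/69 ≈ 1160.2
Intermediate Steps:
n = -4 (n = -3 - 1 = -4)
E(Z) = -2 + Z
N(x) = 8 (N(x) = 8*(x/x) = 8*1 = 8)
R(l) = 2*(-15 + l)/(3*(-31 + l)) (R(l) = 2*((-15 + l)/(-29 + (-2 + l)))/3 = 2*((-15 + l)/(-31 + l))/3 = 2*(-15 + l)/(3*(-31 + l)))
((-4 + 1) - 2)*(-232) + R(N(n)) = ((-4 + 1) - 2)*(-232) + 2*(-15 + 8)/(3*(-31 + 8)) = (-3 - 2)*(-232) + (⅔)*(-7)/(-23) = -5*(-232) + (⅔)*(-1/23)*(-7) = 1160 + 14/69 = 80054/69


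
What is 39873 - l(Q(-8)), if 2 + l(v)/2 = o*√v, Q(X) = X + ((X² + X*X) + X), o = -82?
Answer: 39877 + 656*√7 ≈ 41613.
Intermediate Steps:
Q(X) = 2*X + 2*X² (Q(X) = X + ((X² + X²) + X) = X + (2*X² + X) = X + (X + 2*X²) = 2*X + 2*X²)
l(v) = -4 - 164*√v (l(v) = -4 + 2*(-82*√v) = -4 - 164*√v)
39873 - l(Q(-8)) = 39873 - (-4 - 164*4*√7) = 39873 - (-4 - 656*√7) = 39873 + (4 + 656*√7) = 39877 + 656*√7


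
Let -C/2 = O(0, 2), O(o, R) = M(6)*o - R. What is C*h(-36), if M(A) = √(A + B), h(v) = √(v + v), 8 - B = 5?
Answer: 24*I*√2 ≈ 33.941*I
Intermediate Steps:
B = 3 (B = 8 - 1*5 = 8 - 5 = 3)
h(v) = √2*√v (h(v) = √(2*v) = √2*√v)
M(A) = √(3 + A) (M(A) = √(A + 3) = √(3 + A))
O(o, R) = -R + 3*o (O(o, R) = √(3 + 6)*o - R = √9*o - R = 3*o - R = -R + 3*o)
C = 4 (C = -2*(-1*2 + 3*0) = -2*(-2 + 0) = -2*(-2) = 4)
C*h(-36) = 4*(√2*√(-36)) = 4*(√2*(6*I)) = 4*(6*I*√2) = 24*I*√2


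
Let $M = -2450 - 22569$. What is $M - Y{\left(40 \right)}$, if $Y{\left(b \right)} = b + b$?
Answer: $-25099$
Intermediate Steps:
$M = -25019$ ($M = -2450 - 22569 = -25019$)
$Y{\left(b \right)} = 2 b$
$M - Y{\left(40 \right)} = -25019 - 2 \cdot 40 = -25019 - 80 = -25099$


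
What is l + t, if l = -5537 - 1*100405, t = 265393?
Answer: 159451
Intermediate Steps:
l = -105942 (l = -5537 - 100405 = -105942)
l + t = -105942 + 265393 = 159451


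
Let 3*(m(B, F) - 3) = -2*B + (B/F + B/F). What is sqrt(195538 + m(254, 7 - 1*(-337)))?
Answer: sqrt(13004752386)/258 ≈ 442.01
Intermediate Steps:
m(B, F) = 3 - 2*B/3 + 2*B/(3*F) (m(B, F) = 3 + (-2*B + (B/F + B/F))/3 = 3 + (-2*B + 2*B/F)/3 = 3 + (-2*B/3 + 2*B/(3*F)) = 3 - 2*B/3 + 2*B/(3*F))
sqrt(195538 + m(254, 7 - 1*(-337))) = sqrt(195538 + (2*254 - (7 - 1*(-337))*(-9 + 2*254))/(3*(7 - 1*(-337)))) = sqrt(195538 + (508 - (7 + 337)*(-9 + 508))/(3*(7 + 337))) = sqrt(195538 + (1/3)*(508 - 1*344*499)/344) = sqrt(195538 + (1/3)*(1/344)*(508 - 171656)) = sqrt(195538 + (1/3)*(1/344)*(-171148)) = sqrt(195538 - 42787/258) = sqrt(50406017/258) = sqrt(13004752386)/258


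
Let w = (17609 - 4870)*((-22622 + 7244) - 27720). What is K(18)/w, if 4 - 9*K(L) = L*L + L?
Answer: 169/2470614399 ≈ 6.8404e-8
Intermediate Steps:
K(L) = 4/9 - L/9 - L²/9 (K(L) = 4/9 - (L*L + L)/9 = 4/9 - (L² + L)/9 = 4/9 - (L + L²)/9 = 4/9 + (-L/9 - L²/9) = 4/9 - L/9 - L²/9)
w = -549025422 (w = 12739*(-15378 - 27720) = 12739*(-43098) = -549025422)
K(18)/w = (4/9 - ⅑*18 - ⅑*18²)/(-549025422) = (4/9 - 2 - ⅑*324)*(-1/549025422) = (4/9 - 2 - 36)*(-1/549025422) = -338/9*(-1/549025422) = 169/2470614399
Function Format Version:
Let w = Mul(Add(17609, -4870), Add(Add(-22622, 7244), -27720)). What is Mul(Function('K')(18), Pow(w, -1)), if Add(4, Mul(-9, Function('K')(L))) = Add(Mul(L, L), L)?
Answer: Rational(169, 2470614399) ≈ 6.8404e-8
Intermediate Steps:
Function('K')(L) = Add(Rational(4, 9), Mul(Rational(-1, 9), L), Mul(Rational(-1, 9), Pow(L, 2))) (Function('K')(L) = Add(Rational(4, 9), Mul(Rational(-1, 9), Add(Mul(L, L), L))) = Add(Rational(4, 9), Mul(Rational(-1, 9), Add(Pow(L, 2), L))) = Add(Rational(4, 9), Mul(Rational(-1, 9), Add(L, Pow(L, 2)))) = Add(Rational(4, 9), Add(Mul(Rational(-1, 9), L), Mul(Rational(-1, 9), Pow(L, 2)))) = Add(Rational(4, 9), Mul(Rational(-1, 9), L), Mul(Rational(-1, 9), Pow(L, 2))))
w = -549025422 (w = Mul(12739, Add(-15378, -27720)) = Mul(12739, -43098) = -549025422)
Mul(Function('K')(18), Pow(w, -1)) = Mul(Add(Rational(4, 9), Mul(Rational(-1, 9), 18), Mul(Rational(-1, 9), Pow(18, 2))), Pow(-549025422, -1)) = Mul(Add(Rational(4, 9), -2, Mul(Rational(-1, 9), 324)), Rational(-1, 549025422)) = Mul(Add(Rational(4, 9), -2, -36), Rational(-1, 549025422)) = Mul(Rational(-338, 9), Rational(-1, 549025422)) = Rational(169, 2470614399)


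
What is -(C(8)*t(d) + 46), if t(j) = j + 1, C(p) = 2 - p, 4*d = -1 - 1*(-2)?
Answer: -77/2 ≈ -38.500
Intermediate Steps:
d = ¼ (d = (-1 - 1*(-2))/4 = (-1 + 2)/4 = (¼)*1 = ¼ ≈ 0.25000)
t(j) = 1 + j
-(C(8)*t(d) + 46) = -((2 - 1*8)*(1 + ¼) + 46) = -((2 - 8)*(5/4) + 46) = -(-6*5/4 + 46) = -(-15/2 + 46) = -1*77/2 = -77/2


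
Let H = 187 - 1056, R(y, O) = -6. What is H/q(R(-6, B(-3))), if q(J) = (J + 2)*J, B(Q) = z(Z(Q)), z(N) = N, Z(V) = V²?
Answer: -869/24 ≈ -36.208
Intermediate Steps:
B(Q) = Q²
q(J) = J*(2 + J) (q(J) = (2 + J)*J = J*(2 + J))
H = -869
H/q(R(-6, B(-3))) = -869*(-1/(6*(2 - 6))) = -869/((-6*(-4))) = -869/24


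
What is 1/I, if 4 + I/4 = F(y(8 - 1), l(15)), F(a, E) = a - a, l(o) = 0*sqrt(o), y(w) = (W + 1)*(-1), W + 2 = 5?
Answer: -1/16 ≈ -0.062500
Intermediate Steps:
W = 3 (W = -2 + 5 = 3)
y(w) = -4 (y(w) = (3 + 1)*(-1) = 4*(-1) = -4)
l(o) = 0
F(a, E) = 0
I = -16 (I = -16 + 4*0 = -16 + 0 = -16)
1/I = 1/(-16) = -1/16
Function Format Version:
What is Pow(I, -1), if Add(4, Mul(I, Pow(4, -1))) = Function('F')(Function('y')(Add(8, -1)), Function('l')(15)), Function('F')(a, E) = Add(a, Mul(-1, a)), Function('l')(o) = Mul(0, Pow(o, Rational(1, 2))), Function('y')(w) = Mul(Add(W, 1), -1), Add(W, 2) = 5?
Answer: Rational(-1, 16) ≈ -0.062500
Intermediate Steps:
W = 3 (W = Add(-2, 5) = 3)
Function('y')(w) = -4 (Function('y')(w) = Mul(Add(3, 1), -1) = Mul(4, -1) = -4)
Function('l')(o) = 0
Function('F')(a, E) = 0
I = -16 (I = Add(-16, Mul(4, 0)) = Add(-16, 0) = -16)
Pow(I, -1) = Pow(-16, -1) = Rational(-1, 16)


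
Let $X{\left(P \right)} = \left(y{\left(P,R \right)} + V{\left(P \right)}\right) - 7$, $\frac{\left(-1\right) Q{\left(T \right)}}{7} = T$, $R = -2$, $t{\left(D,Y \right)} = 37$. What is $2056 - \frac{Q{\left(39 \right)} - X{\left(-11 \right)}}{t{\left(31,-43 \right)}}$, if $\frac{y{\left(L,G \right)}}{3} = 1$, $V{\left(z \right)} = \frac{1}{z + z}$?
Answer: $\frac{1679501}{814} \approx 2063.3$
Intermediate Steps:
$V{\left(z \right)} = \frac{1}{2 z}$
$y{\left(L,G \right)} = 3$ ($y{\left(L,G \right)} = 3 \cdot 1 = 3$)
$Q{\left(T \right)} = - 7 T$
$X{\left(P \right)} = -4 + \frac{1}{2 P}$ ($X{\left(P \right)} = \left(3 + \frac{1}{2 P}\right) - 7 = -4 + \frac{1}{2 P}$)
$2056 - \frac{Q{\left(39 \right)} - X{\left(-11 \right)}}{t{\left(31,-43 \right)}} = 2056 - \frac{\left(-7\right) 39 - \left(-4 + \frac{1}{2 \left(-11\right)}\right)}{37} = 2056 - \left(-273 - \left(-4 + \frac{1}{2} \left(- \frac{1}{11}\right)\right)\right) \frac{1}{37} = 2056 - \left(-273 - \left(-4 - \frac{1}{22}\right)\right) \frac{1}{37} = 2056 - \left(-273 - - \frac{89}{22}\right) \frac{1}{37} = 2056 - \left(-273 + \frac{89}{22}\right) \frac{1}{37} = 2056 - \left(- \frac{5917}{22}\right) \frac{1}{37} = 2056 - - \frac{5917}{814} = 2056 + \frac{5917}{814} = \frac{1679501}{814}$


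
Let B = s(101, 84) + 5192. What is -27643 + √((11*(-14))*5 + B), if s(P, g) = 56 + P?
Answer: -27643 + √4579 ≈ -27575.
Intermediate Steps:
B = 5349 (B = (56 + 101) + 5192 = 157 + 5192 = 5349)
-27643 + √((11*(-14))*5 + B) = -27643 + √((11*(-14))*5 + 5349) = -27643 + √(-154*5 + 5349) = -27643 + √(-770 + 5349) = -27643 + √4579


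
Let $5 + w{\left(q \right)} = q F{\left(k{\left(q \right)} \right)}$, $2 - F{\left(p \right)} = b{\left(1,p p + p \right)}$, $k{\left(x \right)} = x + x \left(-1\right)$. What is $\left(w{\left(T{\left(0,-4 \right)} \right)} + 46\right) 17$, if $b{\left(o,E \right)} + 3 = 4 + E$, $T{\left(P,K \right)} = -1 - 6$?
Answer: $578$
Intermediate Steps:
$T{\left(P,K \right)} = -7$ ($T{\left(P,K \right)} = -1 - 6 = -7$)
$b{\left(o,E \right)} = 1 + E$ ($b{\left(o,E \right)} = -3 + \left(4 + E\right) = 1 + E$)
$k{\left(x \right)} = 0$ ($k{\left(x \right)} = x - x = 0$)
$F{\left(p \right)} = 1 - p - p^{2}$ ($F{\left(p \right)} = 2 - \left(1 + \left(p p + p\right)\right) = 2 - \left(1 + \left(p^{2} + p\right)\right) = 2 - \left(1 + \left(p + p^{2}\right)\right) = 2 - \left(1 + p + p^{2}\right) = 1 - p - p^{2}$)
$w{\left(q \right)} = -5 + q$ ($w{\left(q \right)} = -5 + q \left(1 - 0 \left(1 + 0\right)\right) = -5 + q \left(1 - 0 \cdot 1\right) = -5 + q \left(1 + 0\right) = -5 + q 1 = -5 + q$)
$\left(w{\left(T{\left(0,-4 \right)} \right)} + 46\right) 17 = \left(\left(-5 - 7\right) + 46\right) 17 = \left(-12 + 46\right) 17 = 34 \cdot 17 = 578$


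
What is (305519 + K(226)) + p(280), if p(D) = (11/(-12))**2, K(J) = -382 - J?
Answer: 43907305/144 ≈ 3.0491e+5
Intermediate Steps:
p(D) = 121/144 (p(D) = (11*(-1/12))**2 = (-11/12)**2 = 121/144)
(305519 + K(226)) + p(280) = (305519 + (-382 - 1*226)) + 121/144 = (305519 + (-382 - 226)) + 121/144 = (305519 - 608) + 121/144 = 304911 + 121/144 = 43907305/144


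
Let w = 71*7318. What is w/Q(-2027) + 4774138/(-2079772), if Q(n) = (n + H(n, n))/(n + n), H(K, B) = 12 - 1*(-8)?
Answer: 2190379063542349/2087051202 ≈ 1.0495e+6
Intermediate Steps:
H(K, B) = 20 (H(K, B) = 12 + 8 = 20)
w = 519578
Q(n) = (20 + n)/(2*n) (Q(n) = (n + 20)/(n + n) = (20 + n)/((2*n)) = (20 + n)*(1/(2*n)) = (20 + n)/(2*n))
w/Q(-2027) + 4774138/(-2079772) = 519578/(((½)*(20 - 2027)/(-2027))) + 4774138/(-2079772) = 519578/(((½)*(-1/2027)*(-2007))) + 4774138*(-1/2079772) = 519578/(2007/4054) - 2387069/1039886 = 519578*(4054/2007) - 2387069/1039886 = 2106369212/2007 - 2387069/1039886 = 2190379063542349/2087051202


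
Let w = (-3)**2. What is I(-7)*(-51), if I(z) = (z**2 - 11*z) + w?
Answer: -6885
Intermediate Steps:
w = 9
I(z) = 9 + z**2 - 11*z (I(z) = (z**2 - 11*z) + 9 = 9 + z**2 - 11*z)
I(-7)*(-51) = (9 + (-7)**2 - 11*(-7))*(-51) = (9 + 49 + 77)*(-51) = 135*(-51) = -6885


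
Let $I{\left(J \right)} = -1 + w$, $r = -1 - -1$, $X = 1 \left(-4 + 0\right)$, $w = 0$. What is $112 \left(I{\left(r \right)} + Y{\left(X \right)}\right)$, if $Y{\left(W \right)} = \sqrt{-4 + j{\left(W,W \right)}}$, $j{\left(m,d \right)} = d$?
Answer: $-112 + 224 i \sqrt{2} \approx -112.0 + 316.78 i$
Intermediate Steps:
$X = -4$ ($X = 1 \left(-4\right) = -4$)
$r = 0$ ($r = -1 + 1 = 0$)
$Y{\left(W \right)} = \sqrt{-4 + W}$
$I{\left(J \right)} = -1$ ($I{\left(J \right)} = -1 + 0 = -1$)
$112 \left(I{\left(r \right)} + Y{\left(X \right)}\right) = 112 \left(-1 + \sqrt{-4 - 4}\right) = 112 \left(-1 + \sqrt{-8}\right) = 112 \left(-1 + 2 i \sqrt{2}\right) = -112 + 224 i \sqrt{2}$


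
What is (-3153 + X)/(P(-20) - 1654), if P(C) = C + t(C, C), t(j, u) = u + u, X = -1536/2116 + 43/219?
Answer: 182669776/99284307 ≈ 1.8399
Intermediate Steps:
X = -61349/115851 (X = -1536*1/2116 + 43*(1/219) = -384/529 + 43/219 = -61349/115851 ≈ -0.52955)
t(j, u) = 2*u
P(C) = 3*C (P(C) = C + 2*C = 3*C)
(-3153 + X)/(P(-20) - 1654) = (-3153 - 61349/115851)/(3*(-20) - 1654) = -365339552/(115851*(-60 - 1654)) = -365339552/115851/(-1714) = -365339552/115851*(-1/1714) = 182669776/99284307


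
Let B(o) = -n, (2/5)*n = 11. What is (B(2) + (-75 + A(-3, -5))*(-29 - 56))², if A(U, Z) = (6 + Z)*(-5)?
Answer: 183467025/4 ≈ 4.5867e+7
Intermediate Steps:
A(U, Z) = -30 - 5*Z
n = 55/2 (n = (5/2)*11 = 55/2 ≈ 27.500)
B(o) = -55/2 (B(o) = -1*55/2 = -55/2)
(B(2) + (-75 + A(-3, -5))*(-29 - 56))² = (-55/2 + (-75 + (-30 - 5*(-5)))*(-29 - 56))² = (-55/2 + (-75 + (-30 + 25))*(-85))² = (-55/2 + (-75 - 5)*(-85))² = (-55/2 - 80*(-85))² = (-55/2 + 6800)² = (13545/2)² = 183467025/4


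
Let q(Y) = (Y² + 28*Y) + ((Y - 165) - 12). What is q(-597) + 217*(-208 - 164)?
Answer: 258195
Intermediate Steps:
q(Y) = -177 + Y² + 29*Y (q(Y) = (Y² + 28*Y) + ((-165 + Y) - 12) = (Y² + 28*Y) + (-177 + Y) = -177 + Y² + 29*Y)
q(-597) + 217*(-208 - 164) = (-177 + (-597)² + 29*(-597)) + 217*(-208 - 164) = (-177 + 356409 - 17313) + 217*(-372) = 338919 - 80724 = 258195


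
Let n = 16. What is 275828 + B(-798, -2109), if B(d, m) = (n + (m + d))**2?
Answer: 8633709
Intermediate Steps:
B(d, m) = (16 + d + m)**2 (B(d, m) = (16 + (m + d))**2 = (16 + (d + m))**2 = (16 + d + m)**2)
275828 + B(-798, -2109) = 275828 + (16 - 798 - 2109)**2 = 275828 + (-2891)**2 = 275828 + 8357881 = 8633709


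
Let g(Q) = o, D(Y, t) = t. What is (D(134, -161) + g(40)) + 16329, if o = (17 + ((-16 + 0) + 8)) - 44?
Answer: 16133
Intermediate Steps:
o = -35 (o = (17 + (-16 + 8)) - 44 = (17 - 8) - 44 = 9 - 44 = -35)
g(Q) = -35
(D(134, -161) + g(40)) + 16329 = (-161 - 35) + 16329 = -196 + 16329 = 16133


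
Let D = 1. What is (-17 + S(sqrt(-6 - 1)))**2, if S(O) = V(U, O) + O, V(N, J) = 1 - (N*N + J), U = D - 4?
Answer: 625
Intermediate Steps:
U = -3 (U = 1 - 4 = -3)
V(N, J) = 1 - J - N**2 (V(N, J) = 1 - (N**2 + J) = 1 - (J + N**2) = 1 + (-J - N**2) = 1 - J - N**2)
S(O) = -8 (S(O) = (1 - O - 1*(-3)**2) + O = (1 - O - 1*9) + O = (1 - O - 9) + O = (-8 - O) + O = -8)
(-17 + S(sqrt(-6 - 1)))**2 = (-17 - 8)**2 = (-25)**2 = 625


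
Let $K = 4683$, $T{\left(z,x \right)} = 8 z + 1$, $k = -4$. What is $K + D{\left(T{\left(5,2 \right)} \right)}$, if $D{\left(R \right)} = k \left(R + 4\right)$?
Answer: $4503$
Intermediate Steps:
$T{\left(z,x \right)} = 1 + 8 z$
$D{\left(R \right)} = -16 - 4 R$ ($D{\left(R \right)} = - 4 \left(R + 4\right) = - 4 \left(4 + R\right) = -16 - 4 R$)
$K + D{\left(T{\left(5,2 \right)} \right)} = 4683 - \left(16 + 4 \left(1 + 8 \cdot 5\right)\right) = 4683 - \left(16 + 4 \left(1 + 40\right)\right) = 4683 - 180 = 4503$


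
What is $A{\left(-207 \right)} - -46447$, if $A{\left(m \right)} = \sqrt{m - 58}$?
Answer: $46447 + i \sqrt{265} \approx 46447.0 + 16.279 i$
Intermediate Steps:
$A{\left(m \right)} = \sqrt{-58 + m}$
$A{\left(-207 \right)} - -46447 = \sqrt{-58 - 207} - -46447 = \sqrt{-265} + 46447 = i \sqrt{265} + 46447 = 46447 + i \sqrt{265}$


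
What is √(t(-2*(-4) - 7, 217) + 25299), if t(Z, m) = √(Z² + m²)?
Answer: √(25299 + √47090) ≈ 159.74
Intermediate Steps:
√(t(-2*(-4) - 7, 217) + 25299) = √(√((-2*(-4) - 7)² + 217²) + 25299) = √(√((8 - 7)² + 47089) + 25299) = √(√(1² + 47089) + 25299) = √(√(1 + 47089) + 25299) = √(√47090 + 25299) = √(25299 + √47090)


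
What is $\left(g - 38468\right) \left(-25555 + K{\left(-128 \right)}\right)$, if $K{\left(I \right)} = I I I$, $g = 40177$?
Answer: $-3627706263$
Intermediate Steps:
$K{\left(I \right)} = I^{3}$ ($K{\left(I \right)} = I^{2} I = I^{3}$)
$\left(g - 38468\right) \left(-25555 + K{\left(-128 \right)}\right) = \left(40177 - 38468\right) \left(-25555 + \left(-128\right)^{3}\right) = 1709 \left(-25555 - 2097152\right) = 1709 \left(-2122707\right) = -3627706263$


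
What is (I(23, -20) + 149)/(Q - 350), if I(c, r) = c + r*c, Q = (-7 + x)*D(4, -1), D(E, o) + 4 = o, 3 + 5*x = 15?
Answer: 96/109 ≈ 0.88073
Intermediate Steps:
x = 12/5 (x = -⅗ + (⅕)*15 = -⅗ + 3 = 12/5 ≈ 2.4000)
D(E, o) = -4 + o
Q = 23 (Q = (-7 + 12/5)*(-4 - 1) = -23/5*(-5) = 23)
I(c, r) = c + c*r
(I(23, -20) + 149)/(Q - 350) = (23*(1 - 20) + 149)/(23 - 350) = (23*(-19) + 149)/(-327) = (-437 + 149)*(-1/327) = -288*(-1/327) = 96/109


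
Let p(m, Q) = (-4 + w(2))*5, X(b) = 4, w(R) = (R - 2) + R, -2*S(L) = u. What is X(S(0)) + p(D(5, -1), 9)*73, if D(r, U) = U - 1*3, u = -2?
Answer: -726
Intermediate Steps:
S(L) = 1 (S(L) = -½*(-2) = 1)
w(R) = -2 + 2*R (w(R) = (-2 + R) + R = -2 + 2*R)
D(r, U) = -3 + U (D(r, U) = U - 3 = -3 + U)
p(m, Q) = -10 (p(m, Q) = (-4 + (-2 + 2*2))*5 = (-4 + (-2 + 4))*5 = (-4 + 2)*5 = -2*5 = -10)
X(S(0)) + p(D(5, -1), 9)*73 = 4 - 10*73 = 4 - 730 = -726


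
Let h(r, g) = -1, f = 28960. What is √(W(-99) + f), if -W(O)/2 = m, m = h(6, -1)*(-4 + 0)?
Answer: 2*√7238 ≈ 170.15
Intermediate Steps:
m = 4 (m = -(-4 + 0) = -1*(-4) = 4)
W(O) = -8 (W(O) = -2*4 = -8)
√(W(-99) + f) = √(-8 + 28960) = √28952 = 2*√7238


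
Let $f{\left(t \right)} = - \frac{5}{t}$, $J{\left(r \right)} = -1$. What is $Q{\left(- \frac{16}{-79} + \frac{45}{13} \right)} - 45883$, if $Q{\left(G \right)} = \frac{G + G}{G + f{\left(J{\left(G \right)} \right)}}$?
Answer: $- \frac{204129704}{4449} \approx -45882.0$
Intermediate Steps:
$Q{\left(G \right)} = \frac{2 G}{5 + G}$ ($Q{\left(G \right)} = \frac{G + G}{G - \frac{5}{-1}} = \frac{2 G}{G - -5} = \frac{2 G}{G + 5} = \frac{2 G}{5 + G}$)
$Q{\left(- \frac{16}{-79} + \frac{45}{13} \right)} - 45883 = \frac{2 \left(- \frac{16}{-79} + \frac{45}{13}\right)}{5 + \left(- \frac{16}{-79} + \frac{45}{13}\right)} - 45883 = \frac{2 \left(\left(-16\right) \left(- \frac{1}{79}\right) + 45 \cdot \frac{1}{13}\right)}{5 + \left(\left(-16\right) \left(- \frac{1}{79}\right) + 45 \cdot \frac{1}{13}\right)} - 45883 = \frac{2 \left(\frac{16}{79} + \frac{45}{13}\right)}{5 + \left(\frac{16}{79} + \frac{45}{13}\right)} - 45883 = 2 \cdot \frac{3763}{1027} \frac{1}{5 + \frac{3763}{1027}} - 45883 = 2 \cdot \frac{3763}{1027} \frac{1}{\frac{8898}{1027}} - 45883 = 2 \cdot \frac{3763}{1027} \cdot \frac{1027}{8898} - 45883 = \frac{3763}{4449} - 45883 = - \frac{204129704}{4449}$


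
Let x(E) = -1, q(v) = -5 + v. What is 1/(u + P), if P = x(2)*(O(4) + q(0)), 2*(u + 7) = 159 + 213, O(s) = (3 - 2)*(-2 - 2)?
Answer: 1/188 ≈ 0.0053191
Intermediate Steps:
O(s) = -4 (O(s) = 1*(-4) = -4)
u = 179 (u = -7 + (159 + 213)/2 = -7 + (1/2)*372 = -7 + 186 = 179)
P = 9 (P = -(-4 + (-5 + 0)) = -(-4 - 5) = -1*(-9) = 9)
1/(u + P) = 1/(179 + 9) = 1/188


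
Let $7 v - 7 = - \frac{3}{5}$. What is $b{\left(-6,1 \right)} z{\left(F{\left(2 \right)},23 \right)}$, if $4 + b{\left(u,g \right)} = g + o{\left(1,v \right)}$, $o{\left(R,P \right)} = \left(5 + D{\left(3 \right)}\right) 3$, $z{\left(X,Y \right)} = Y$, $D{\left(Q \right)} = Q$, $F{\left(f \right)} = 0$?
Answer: $483$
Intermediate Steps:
$v = \frac{32}{35}$ ($v = 1 + \frac{\left(-3\right) \frac{1}{5}}{7} = 1 + \frac{1}{7} \left(- \frac{3}{5}\right) = 1 - \frac{3}{35} = \frac{32}{35} \approx 0.91429$)
$o{\left(R,P \right)} = 24$ ($o{\left(R,P \right)} = \left(5 + 3\right) 3 = 8 \cdot 3 = 24$)
$b{\left(u,g \right)} = 20 + g$ ($b{\left(u,g \right)} = -4 + \left(g + 24\right) = -4 + \left(24 + g\right) = 20 + g$)
$b{\left(-6,1 \right)} z{\left(F{\left(2 \right)},23 \right)} = \left(20 + 1\right) 23 = 21 \cdot 23 = 483$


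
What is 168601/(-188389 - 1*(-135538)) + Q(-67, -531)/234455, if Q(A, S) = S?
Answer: -39557411336/12391181205 ≈ -3.1924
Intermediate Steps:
168601/(-188389 - 1*(-135538)) + Q(-67, -531)/234455 = 168601/(-188389 - 1*(-135538)) - 531/234455 = 168601/(-188389 + 135538) - 531*1/234455 = 168601/(-52851) - 531/234455 = 168601*(-1/52851) - 531/234455 = -168601/52851 - 531/234455 = -39557411336/12391181205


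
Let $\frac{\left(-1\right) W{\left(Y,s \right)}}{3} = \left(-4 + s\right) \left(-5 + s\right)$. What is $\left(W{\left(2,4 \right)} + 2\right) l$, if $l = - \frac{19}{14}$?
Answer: $- \frac{19}{7} \approx -2.7143$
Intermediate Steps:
$W{\left(Y,s \right)} = - 3 \left(-5 + s\right) \left(-4 + s\right)$ ($W{\left(Y,s \right)} = - 3 \left(-4 + s\right) \left(-5 + s\right) = - 3 \left(-5 + s\right) \left(-4 + s\right)$)
$l = - \frac{19}{14}$ ($l = \left(-19\right) \frac{1}{14} = - \frac{19}{14} \approx -1.3571$)
$\left(W{\left(2,4 \right)} + 2\right) l = \left(\left(-60 - 3 \cdot 4^{2} + 27 \cdot 4\right) + 2\right) \left(- \frac{19}{14}\right) = \left(\left(-60 - 48 + 108\right) + 2\right) \left(- \frac{19}{14}\right) = \left(0 + 2\right) \left(- \frac{19}{14}\right) = 2 \left(- \frac{19}{14}\right) = - \frac{19}{7}$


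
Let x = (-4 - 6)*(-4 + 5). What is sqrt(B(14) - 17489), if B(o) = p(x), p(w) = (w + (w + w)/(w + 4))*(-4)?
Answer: I*sqrt(157161)/3 ≈ 132.15*I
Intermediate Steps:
x = -10 (x = -10*1 = -10)
p(w) = -4*w - 8*w/(4 + w) (p(w) = (w + (2*w)/(4 + w))*(-4) = (w + 2*w/(4 + w))*(-4) = -4*w - 8*w/(4 + w))
B(o) = 80/3 (B(o) = -4*(-10)*(6 - 10)/(4 - 10) = -4*(-10)*(-4)/(-6) = -4*(-10)*(-1/6)*(-4) = 80/3)
sqrt(B(14) - 17489) = sqrt(80/3 - 17489) = sqrt(-52387/3) = I*sqrt(157161)/3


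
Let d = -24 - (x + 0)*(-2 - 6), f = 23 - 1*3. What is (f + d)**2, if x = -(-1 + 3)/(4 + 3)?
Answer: 1936/49 ≈ 39.510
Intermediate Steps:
f = 20 (f = 23 - 3 = 20)
x = -2/7 ≈ -0.28571
d = -184/7 (d = -24 - (-2/7 + 0)*(-2 - 6) = -24 - (-2)*(-8)/7 = -24 - 1*16/7 = -24 - 16/7 = -184/7 ≈ -26.286)
(f + d)**2 = (20 - 184/7)**2 = (-44/7)**2 = 1936/49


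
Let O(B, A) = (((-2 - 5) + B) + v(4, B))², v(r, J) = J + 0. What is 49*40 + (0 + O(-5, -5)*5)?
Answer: 3405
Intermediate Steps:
v(r, J) = J
O(B, A) = (-7 + 2*B)² (O(B, A) = (((-2 - 5) + B) + B)² = ((-7 + B) + B)² = (-7 + 2*B)²)
49*40 + (0 + O(-5, -5)*5) = 49*40 + (0 + (-7 + 2*(-5))²*5) = 1960 + (0 + (-7 - 10)²*5) = 1960 + (0 + (-17)²*5) = 1960 + (0 + 289*5) = 1960 + (0 + 1445) = 1960 + 1445 = 3405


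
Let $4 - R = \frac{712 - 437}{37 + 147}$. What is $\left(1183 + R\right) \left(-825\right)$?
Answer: $- \frac{179959725}{184} \approx -9.7804 \cdot 10^{5}$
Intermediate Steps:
$R = \frac{461}{184}$ ($R = 4 - \frac{712 - 437}{37 + 147} = 4 - \frac{275}{184} = \frac{461}{184} \approx 2.5054$)
$\left(1183 + R\right) \left(-825\right) = \left(1183 + \frac{461}{184}\right) \left(-825\right) = \frac{218133}{184} \left(-825\right) = - \frac{179959725}{184}$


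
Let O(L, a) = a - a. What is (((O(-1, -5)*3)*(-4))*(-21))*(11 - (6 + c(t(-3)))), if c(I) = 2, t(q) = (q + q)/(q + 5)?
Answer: 0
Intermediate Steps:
t(q) = 2*q/(5 + q) (t(q) = (2*q)/(5 + q) = 2*q/(5 + q))
O(L, a) = 0
(((O(-1, -5)*3)*(-4))*(-21))*(11 - (6 + c(t(-3)))) = (((0*3)*(-4))*(-21))*(11 - (6 + 2)) = ((0*(-4))*(-21))*(11 - 1*8) = (0*(-21))*(11 - 8) = 0*3 = 0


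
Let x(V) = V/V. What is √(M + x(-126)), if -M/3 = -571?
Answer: √1714 ≈ 41.401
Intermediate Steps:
M = 1713 (M = -3*(-571) = 1713)
x(V) = 1
√(M + x(-126)) = √(1713 + 1) = √1714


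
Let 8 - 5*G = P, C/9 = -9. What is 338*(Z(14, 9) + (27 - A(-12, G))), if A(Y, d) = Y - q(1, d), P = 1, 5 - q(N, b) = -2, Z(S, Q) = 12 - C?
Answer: 46982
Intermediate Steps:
C = -81 (C = 9*(-9) = -81)
Z(S, Q) = 93 (Z(S, Q) = 12 - 1*(-81) = 12 + 81 = 93)
q(N, b) = 7 (q(N, b) = 5 - 1*(-2) = 5 + 2 = 7)
G = 7/5 (G = 8/5 - 1/5*1 = 8/5 - 1/5 = 7/5 ≈ 1.4000)
A(Y, d) = -7 + Y (A(Y, d) = Y - 1*7 = Y - 7 = -7 + Y)
338*(Z(14, 9) + (27 - A(-12, G))) = 338*(93 + (27 - (-7 - 12))) = 338*(93 + (27 - 1*(-19))) = 338*(93 + (27 + 19)) = 338*(93 + 46) = 338*139 = 46982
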